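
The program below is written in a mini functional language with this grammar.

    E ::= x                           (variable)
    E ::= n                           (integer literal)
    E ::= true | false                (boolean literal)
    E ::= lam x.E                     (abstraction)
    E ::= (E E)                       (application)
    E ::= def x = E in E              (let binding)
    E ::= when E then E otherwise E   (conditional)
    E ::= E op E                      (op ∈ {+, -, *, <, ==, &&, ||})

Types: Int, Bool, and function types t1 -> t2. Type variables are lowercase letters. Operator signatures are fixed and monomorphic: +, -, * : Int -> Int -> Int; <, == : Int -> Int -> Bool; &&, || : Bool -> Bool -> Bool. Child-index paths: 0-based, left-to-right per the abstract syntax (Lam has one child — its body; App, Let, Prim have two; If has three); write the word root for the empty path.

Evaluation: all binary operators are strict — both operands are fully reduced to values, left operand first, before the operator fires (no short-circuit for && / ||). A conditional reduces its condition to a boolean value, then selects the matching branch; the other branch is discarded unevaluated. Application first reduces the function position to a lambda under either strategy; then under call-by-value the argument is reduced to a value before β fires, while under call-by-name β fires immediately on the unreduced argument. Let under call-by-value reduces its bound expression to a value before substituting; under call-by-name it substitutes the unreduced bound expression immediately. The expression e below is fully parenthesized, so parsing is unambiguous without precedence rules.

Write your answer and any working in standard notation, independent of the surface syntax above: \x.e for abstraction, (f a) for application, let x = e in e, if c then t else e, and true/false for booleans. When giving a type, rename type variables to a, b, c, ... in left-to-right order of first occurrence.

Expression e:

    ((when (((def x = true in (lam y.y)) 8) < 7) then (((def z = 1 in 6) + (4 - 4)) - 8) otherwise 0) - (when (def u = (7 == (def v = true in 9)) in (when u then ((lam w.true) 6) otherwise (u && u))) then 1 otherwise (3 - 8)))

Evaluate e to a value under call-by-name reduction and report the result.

Answer: 5

Derivation:
step 0: ((if (((let x = true in (\y.y)) 8) < 7) then (((let z = 1 in 6) + (4 - 4)) - 8) else 0) - (if (let u = (7 == (let v = true in 9)) in (if u then ((\w.true) 6) else (u && u))) then 1 else (3 - 8)))
step 1: [let@0.0.0.0] ((if (((\y.y) 8) < 7) then (((let z = 1 in 6) + (4 - 4)) - 8) else 0) - (if (let u = (7 == (let v = true in 9)) in (if u then ((\w.true) 6) else (u && u))) then 1 else (3 - 8)))
step 2: [beta@0.0.0] ((if (8 < 7) then (((let z = 1 in 6) + (4 - 4)) - 8) else 0) - (if (let u = (7 == (let v = true in 9)) in (if u then ((\w.true) 6) else (u && u))) then 1 else (3 - 8)))
step 3: [delta@0.0] ((if false then (((let z = 1 in 6) + (4 - 4)) - 8) else 0) - (if (let u = (7 == (let v = true in 9)) in (if u then ((\w.true) 6) else (u && u))) then 1 else (3 - 8)))
step 4: [if@0] (0 - (if (let u = (7 == (let v = true in 9)) in (if u then ((\w.true) 6) else (u && u))) then 1 else (3 - 8)))
step 5: [let@1.0] (0 - (if (if (7 == (let v = true in 9)) then ((\w.true) 6) else ((7 == (let v = true in 9)) && (7 == (let v = true in 9)))) then 1 else (3 - 8)))
step 6: [let@1.0.0.1] (0 - (if (if (7 == 9) then ((\w.true) 6) else ((7 == (let v = true in 9)) && (7 == (let v = true in 9)))) then 1 else (3 - 8)))
step 7: [delta@1.0.0] (0 - (if (if false then ((\w.true) 6) else ((7 == (let v = true in 9)) && (7 == (let v = true in 9)))) then 1 else (3 - 8)))
step 8: [if@1.0] (0 - (if ((7 == (let v = true in 9)) && (7 == (let v = true in 9))) then 1 else (3 - 8)))
step 9: [let@1.0.0.1] (0 - (if ((7 == 9) && (7 == (let v = true in 9))) then 1 else (3 - 8)))
step 10: [delta@1.0.0] (0 - (if (false && (7 == (let v = true in 9))) then 1 else (3 - 8)))
step 11: [let@1.0.1.1] (0 - (if (false && (7 == 9)) then 1 else (3 - 8)))
step 12: [delta@1.0.1] (0 - (if (false && false) then 1 else (3 - 8)))
step 13: [delta@1.0] (0 - (if false then 1 else (3 - 8)))
step 14: [if@1] (0 - (3 - 8))
step 15: [delta@1] (0 - -5)
step 16: [delta@root] 5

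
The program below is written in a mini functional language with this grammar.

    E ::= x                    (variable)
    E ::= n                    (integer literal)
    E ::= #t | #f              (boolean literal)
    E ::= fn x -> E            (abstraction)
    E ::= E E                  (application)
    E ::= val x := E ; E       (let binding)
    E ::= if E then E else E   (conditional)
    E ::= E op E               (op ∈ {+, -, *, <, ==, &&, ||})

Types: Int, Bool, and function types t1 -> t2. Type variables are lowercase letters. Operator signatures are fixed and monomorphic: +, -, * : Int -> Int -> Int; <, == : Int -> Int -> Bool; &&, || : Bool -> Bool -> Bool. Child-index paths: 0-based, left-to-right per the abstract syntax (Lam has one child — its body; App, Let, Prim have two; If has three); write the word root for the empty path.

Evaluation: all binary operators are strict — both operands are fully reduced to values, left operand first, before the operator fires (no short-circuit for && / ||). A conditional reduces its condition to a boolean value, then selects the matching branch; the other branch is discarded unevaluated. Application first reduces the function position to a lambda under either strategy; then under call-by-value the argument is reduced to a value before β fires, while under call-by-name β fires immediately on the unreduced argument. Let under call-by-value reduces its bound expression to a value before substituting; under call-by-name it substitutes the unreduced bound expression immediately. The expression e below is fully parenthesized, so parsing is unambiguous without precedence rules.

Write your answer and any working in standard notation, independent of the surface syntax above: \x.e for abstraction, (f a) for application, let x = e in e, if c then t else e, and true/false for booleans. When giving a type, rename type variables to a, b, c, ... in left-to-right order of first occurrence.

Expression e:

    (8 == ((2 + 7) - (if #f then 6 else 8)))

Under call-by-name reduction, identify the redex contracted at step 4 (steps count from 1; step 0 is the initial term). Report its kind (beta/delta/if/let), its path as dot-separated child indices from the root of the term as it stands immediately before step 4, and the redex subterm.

Working:
step 0: (8 == ((2 + 7) - (if false then 6 else 8)))
step 1: [delta@1.0] (8 == (9 - (if false then 6 else 8)))
step 2: [if@1.1] (8 == (9 - 8))
step 3: [delta@1] (8 == 1)
step 4: [delta@root] false

Answer: delta at root : (8 == 1)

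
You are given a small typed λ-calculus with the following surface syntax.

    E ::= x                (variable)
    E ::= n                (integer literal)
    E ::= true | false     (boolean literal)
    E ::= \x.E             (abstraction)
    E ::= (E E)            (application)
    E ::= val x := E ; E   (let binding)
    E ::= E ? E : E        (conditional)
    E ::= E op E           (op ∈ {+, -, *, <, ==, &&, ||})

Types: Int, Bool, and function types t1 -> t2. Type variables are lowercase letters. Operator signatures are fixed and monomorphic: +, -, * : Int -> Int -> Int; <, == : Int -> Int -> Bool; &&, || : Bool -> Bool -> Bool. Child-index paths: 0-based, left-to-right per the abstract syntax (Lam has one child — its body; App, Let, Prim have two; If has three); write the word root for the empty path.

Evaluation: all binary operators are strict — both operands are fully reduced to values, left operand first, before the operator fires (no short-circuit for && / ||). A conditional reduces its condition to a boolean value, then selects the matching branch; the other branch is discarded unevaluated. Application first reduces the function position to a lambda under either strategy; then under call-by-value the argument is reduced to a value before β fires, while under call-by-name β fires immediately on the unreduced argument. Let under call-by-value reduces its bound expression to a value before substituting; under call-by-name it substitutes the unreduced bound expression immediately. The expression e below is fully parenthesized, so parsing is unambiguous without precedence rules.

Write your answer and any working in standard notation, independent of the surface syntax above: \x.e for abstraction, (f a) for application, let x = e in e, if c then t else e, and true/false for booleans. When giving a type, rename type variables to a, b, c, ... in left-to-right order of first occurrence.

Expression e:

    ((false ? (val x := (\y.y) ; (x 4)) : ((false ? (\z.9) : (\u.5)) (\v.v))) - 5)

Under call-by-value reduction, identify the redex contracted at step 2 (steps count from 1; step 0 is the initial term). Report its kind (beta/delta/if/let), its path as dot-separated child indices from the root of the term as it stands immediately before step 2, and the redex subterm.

Working:
step 0: ((if false then (let x = (\y.y) in (x 4)) else ((if false then (\z.9) else (\u.5)) (\v.v))) - 5)
step 1: [if@0] (((if false then (\z.9) else (\u.5)) (\v.v)) - 5)
step 2: [if@0.0] (((\u.5) (\v.v)) - 5)

Answer: if at 0.0 : (if false then (\z.9) else (\u.5))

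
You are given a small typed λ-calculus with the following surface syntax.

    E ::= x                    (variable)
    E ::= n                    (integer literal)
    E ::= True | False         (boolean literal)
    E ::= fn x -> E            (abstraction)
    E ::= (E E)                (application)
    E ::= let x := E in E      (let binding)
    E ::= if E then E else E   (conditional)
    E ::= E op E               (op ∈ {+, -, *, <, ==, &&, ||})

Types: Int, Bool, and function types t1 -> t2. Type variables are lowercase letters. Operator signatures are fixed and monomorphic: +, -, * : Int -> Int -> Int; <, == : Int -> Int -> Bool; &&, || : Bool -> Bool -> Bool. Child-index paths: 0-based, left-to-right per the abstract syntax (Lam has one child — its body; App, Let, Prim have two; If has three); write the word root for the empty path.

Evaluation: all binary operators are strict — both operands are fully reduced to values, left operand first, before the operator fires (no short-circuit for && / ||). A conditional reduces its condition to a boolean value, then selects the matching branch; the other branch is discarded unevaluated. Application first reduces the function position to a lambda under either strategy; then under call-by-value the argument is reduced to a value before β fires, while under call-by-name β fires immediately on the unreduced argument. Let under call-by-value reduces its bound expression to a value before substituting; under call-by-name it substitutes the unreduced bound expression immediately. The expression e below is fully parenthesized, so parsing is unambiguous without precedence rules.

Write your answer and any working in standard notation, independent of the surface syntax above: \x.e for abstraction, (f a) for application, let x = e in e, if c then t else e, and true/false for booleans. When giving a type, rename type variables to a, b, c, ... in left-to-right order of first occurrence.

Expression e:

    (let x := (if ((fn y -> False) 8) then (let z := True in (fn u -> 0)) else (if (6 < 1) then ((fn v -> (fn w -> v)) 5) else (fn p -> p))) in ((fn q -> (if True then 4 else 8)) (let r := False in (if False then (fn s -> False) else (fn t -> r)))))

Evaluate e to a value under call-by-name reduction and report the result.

Answer: 4

Working:
step 0: (let x = (if ((\y.false) 8) then (let z = true in (\u.0)) else (if (6 < 1) then ((\v.(\w.v)) 5) else (\p.p))) in ((\q.(if true then 4 else 8)) (let r = false in (if false then (\s.false) else (\t.r)))))
step 1: [let@root] ((\q.(if true then 4 else 8)) (let r = false in (if false then (\s.false) else (\t.r))))
step 2: [beta@root] (if true then 4 else 8)
step 3: [if@root] 4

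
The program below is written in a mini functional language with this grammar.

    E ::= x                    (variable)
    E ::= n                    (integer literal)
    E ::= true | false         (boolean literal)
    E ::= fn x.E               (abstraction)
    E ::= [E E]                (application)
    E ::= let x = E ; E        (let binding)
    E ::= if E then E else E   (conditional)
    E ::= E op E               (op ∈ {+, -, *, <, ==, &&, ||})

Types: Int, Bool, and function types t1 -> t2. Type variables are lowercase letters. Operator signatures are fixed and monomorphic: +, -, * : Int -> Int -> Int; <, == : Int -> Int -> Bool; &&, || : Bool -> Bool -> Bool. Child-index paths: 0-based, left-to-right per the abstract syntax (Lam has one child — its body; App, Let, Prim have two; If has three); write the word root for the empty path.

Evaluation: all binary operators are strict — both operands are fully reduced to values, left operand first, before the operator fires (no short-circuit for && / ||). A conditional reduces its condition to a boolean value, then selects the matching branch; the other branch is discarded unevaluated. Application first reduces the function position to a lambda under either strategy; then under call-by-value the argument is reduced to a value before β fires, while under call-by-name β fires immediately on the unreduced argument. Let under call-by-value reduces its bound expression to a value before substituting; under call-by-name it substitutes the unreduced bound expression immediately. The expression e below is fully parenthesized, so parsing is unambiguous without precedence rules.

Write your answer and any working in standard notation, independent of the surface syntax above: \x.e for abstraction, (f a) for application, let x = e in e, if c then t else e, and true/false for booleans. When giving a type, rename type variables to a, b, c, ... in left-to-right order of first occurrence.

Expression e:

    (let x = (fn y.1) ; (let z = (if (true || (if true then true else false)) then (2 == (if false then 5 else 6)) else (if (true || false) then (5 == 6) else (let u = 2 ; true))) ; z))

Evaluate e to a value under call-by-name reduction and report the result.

Answer: false

Working:
step 0: (let x = (\y.1) in (let z = (if (true || (if true then true else false)) then (2 == (if false then 5 else 6)) else (if (true || false) then (5 == 6) else (let u = 2 in true))) in z))
step 1: [let@root] (let z = (if (true || (if true then true else false)) then (2 == (if false then 5 else 6)) else (if (true || false) then (5 == 6) else (let u = 2 in true))) in z)
step 2: [let@root] (if (true || (if true then true else false)) then (2 == (if false then 5 else 6)) else (if (true || false) then (5 == 6) else (let u = 2 in true)))
step 3: [if@0.1] (if (true || true) then (2 == (if false then 5 else 6)) else (if (true || false) then (5 == 6) else (let u = 2 in true)))
step 4: [delta@0] (if true then (2 == (if false then 5 else 6)) else (if (true || false) then (5 == 6) else (let u = 2 in true)))
step 5: [if@root] (2 == (if false then 5 else 6))
step 6: [if@1] (2 == 6)
step 7: [delta@root] false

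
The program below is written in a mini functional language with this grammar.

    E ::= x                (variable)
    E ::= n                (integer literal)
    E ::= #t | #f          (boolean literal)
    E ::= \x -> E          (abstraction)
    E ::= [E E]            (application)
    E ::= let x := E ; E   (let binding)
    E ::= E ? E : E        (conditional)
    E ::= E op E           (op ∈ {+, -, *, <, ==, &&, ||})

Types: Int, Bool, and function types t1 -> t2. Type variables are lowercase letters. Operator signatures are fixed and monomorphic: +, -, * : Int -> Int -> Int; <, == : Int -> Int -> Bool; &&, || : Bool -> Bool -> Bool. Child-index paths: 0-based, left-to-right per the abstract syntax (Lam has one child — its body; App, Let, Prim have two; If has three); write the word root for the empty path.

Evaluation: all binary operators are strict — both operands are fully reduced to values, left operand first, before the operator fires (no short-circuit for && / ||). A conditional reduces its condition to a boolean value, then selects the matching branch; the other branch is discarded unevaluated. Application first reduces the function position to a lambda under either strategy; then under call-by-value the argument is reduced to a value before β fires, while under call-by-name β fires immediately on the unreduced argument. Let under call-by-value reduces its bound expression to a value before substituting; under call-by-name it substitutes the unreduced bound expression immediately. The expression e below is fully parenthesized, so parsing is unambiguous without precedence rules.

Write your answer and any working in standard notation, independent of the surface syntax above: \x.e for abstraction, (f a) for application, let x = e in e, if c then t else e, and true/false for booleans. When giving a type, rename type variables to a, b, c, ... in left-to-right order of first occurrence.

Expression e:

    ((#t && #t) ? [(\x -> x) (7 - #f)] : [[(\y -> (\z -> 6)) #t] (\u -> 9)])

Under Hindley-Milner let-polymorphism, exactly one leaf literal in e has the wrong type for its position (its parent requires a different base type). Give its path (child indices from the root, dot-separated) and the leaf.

Answer: 1.1.1 : false

Derivation:
  unify Bool ~ Bool
  unify Bool ~ Bool
  unify Bool ~ Bool
x : a
\x._ : a -> a
  unify Int ~ Int
  unify Bool ~ Int
  FAIL: mismatch Bool ~ Int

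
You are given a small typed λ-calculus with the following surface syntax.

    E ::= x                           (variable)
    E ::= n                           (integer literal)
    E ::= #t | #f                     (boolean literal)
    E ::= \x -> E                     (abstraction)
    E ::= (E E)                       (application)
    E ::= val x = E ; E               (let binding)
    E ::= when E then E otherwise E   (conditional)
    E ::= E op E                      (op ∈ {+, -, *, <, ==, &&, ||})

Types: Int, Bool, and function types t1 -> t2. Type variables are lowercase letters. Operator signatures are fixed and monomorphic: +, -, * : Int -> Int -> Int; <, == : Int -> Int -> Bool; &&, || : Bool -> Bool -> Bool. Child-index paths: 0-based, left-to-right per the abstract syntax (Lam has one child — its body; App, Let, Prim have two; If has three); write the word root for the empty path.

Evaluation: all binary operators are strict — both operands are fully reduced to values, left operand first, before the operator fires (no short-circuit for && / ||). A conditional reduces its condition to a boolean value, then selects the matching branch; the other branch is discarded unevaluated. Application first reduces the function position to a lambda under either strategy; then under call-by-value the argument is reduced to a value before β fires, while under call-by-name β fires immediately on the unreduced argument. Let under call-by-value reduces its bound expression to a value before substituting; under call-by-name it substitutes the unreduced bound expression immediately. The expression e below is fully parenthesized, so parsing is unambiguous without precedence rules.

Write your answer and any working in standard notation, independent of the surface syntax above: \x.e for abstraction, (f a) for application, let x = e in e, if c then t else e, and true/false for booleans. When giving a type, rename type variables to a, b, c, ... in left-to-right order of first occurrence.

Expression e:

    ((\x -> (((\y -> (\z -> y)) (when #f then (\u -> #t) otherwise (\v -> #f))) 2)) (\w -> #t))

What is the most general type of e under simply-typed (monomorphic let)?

Derivation:
y : b
\z._ : c -> b
\y._ : b -> c -> b
  unify Bool ~ Bool
\u._ : d -> Bool
\v._ : e -> Bool
  unify d -> Bool ~ e -> Bool
  unify d ~ e
  unify Bool ~ Bool
  unify b -> c -> b ~ (e -> Bool) -> f
  unify b ~ e -> Bool
  unify c -> e -> Bool ~ f
_ _ : c -> e -> Bool
  unify c -> e -> Bool ~ Int -> g
  unify c ~ Int
  unify e -> Bool ~ g
_ _ : e -> Bool
\x._ : a -> e -> Bool
\w._ : h -> Bool
  unify a -> e -> Bool ~ (h -> Bool) -> i
  unify a ~ h -> Bool
  unify e -> Bool ~ i
_ _ : e -> Bool

Answer: a -> Bool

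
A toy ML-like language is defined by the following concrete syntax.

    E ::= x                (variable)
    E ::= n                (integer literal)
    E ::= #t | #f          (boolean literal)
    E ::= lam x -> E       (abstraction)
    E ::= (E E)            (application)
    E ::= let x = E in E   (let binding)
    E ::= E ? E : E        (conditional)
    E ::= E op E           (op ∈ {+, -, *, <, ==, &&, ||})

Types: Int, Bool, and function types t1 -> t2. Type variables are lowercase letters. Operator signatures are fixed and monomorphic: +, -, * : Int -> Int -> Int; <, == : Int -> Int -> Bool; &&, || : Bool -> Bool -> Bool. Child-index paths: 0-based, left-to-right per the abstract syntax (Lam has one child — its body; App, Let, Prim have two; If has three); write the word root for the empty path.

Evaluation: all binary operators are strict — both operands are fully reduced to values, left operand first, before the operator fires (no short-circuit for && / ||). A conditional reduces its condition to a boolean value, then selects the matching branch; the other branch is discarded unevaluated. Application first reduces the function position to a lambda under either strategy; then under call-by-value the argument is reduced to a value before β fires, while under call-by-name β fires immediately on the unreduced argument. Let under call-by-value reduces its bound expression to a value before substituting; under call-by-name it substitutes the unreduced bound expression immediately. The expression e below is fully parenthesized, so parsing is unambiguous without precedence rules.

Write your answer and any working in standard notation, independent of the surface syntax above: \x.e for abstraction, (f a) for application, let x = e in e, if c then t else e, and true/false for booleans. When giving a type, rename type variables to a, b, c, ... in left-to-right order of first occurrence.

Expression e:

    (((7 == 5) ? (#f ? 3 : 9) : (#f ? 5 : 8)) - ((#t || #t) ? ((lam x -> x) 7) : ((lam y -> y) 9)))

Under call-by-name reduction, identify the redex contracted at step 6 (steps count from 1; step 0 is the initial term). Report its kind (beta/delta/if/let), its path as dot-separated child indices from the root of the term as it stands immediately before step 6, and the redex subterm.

Derivation:
step 0: ((if (7 == 5) then (if false then 3 else 9) else (if false then 5 else 8)) - (if (true || true) then ((\x.x) 7) else ((\y.y) 9)))
step 1: [delta@0.0] ((if false then (if false then 3 else 9) else (if false then 5 else 8)) - (if (true || true) then ((\x.x) 7) else ((\y.y) 9)))
step 2: [if@0] ((if false then 5 else 8) - (if (true || true) then ((\x.x) 7) else ((\y.y) 9)))
step 3: [if@0] (8 - (if (true || true) then ((\x.x) 7) else ((\y.y) 9)))
step 4: [delta@1.0] (8 - (if true then ((\x.x) 7) else ((\y.y) 9)))
step 5: [if@1] (8 - ((\x.x) 7))
step 6: [beta@1] (8 - 7)

Answer: beta at 1 : ((\x.x) 7)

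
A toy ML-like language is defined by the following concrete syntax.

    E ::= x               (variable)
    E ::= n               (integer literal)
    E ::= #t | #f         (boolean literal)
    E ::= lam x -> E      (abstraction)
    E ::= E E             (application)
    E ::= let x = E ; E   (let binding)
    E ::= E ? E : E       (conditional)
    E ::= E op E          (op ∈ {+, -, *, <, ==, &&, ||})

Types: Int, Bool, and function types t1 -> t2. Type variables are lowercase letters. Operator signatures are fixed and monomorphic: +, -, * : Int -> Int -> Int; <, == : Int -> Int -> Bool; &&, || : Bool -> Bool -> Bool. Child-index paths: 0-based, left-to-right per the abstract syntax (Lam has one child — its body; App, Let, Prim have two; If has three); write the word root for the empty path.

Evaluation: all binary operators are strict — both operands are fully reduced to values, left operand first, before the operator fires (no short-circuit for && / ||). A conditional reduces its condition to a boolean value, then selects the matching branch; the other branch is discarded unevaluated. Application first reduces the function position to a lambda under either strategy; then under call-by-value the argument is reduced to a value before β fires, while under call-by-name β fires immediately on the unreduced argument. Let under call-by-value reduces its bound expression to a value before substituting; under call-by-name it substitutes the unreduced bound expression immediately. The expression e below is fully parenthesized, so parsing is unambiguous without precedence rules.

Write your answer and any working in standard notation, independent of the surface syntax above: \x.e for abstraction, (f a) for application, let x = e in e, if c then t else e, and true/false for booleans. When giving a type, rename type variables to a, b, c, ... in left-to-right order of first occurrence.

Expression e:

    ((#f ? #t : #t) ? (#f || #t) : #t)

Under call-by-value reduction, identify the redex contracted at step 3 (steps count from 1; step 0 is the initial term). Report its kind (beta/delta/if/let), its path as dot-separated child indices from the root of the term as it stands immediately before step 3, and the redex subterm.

Working:
step 0: (if (if false then true else true) then (false || true) else true)
step 1: [if@0] (if true then (false || true) else true)
step 2: [if@root] (false || true)
step 3: [delta@root] true

Answer: delta at root : (false || true)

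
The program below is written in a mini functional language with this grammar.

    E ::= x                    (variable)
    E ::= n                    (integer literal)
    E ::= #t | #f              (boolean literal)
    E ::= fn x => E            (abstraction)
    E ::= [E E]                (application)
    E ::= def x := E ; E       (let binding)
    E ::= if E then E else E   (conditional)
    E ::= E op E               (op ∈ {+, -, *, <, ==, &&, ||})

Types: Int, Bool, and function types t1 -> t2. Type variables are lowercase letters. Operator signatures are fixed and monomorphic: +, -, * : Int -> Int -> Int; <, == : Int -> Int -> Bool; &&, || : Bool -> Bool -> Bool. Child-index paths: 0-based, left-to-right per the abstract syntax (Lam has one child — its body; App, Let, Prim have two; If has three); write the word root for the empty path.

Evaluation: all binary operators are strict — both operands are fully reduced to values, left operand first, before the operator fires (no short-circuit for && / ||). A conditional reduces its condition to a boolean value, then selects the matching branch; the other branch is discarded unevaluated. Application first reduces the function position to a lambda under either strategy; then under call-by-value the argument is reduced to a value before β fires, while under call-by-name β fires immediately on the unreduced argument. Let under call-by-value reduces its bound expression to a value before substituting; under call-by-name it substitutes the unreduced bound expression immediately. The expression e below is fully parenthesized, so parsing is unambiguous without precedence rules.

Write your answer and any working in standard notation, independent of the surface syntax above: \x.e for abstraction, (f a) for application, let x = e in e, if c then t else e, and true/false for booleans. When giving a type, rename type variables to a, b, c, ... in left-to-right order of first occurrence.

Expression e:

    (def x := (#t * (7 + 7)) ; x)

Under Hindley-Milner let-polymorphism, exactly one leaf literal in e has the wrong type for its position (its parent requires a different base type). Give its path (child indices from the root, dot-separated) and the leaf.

Derivation:
  unify Bool ~ Int
  FAIL: mismatch Bool ~ Int

Answer: 0.0 : true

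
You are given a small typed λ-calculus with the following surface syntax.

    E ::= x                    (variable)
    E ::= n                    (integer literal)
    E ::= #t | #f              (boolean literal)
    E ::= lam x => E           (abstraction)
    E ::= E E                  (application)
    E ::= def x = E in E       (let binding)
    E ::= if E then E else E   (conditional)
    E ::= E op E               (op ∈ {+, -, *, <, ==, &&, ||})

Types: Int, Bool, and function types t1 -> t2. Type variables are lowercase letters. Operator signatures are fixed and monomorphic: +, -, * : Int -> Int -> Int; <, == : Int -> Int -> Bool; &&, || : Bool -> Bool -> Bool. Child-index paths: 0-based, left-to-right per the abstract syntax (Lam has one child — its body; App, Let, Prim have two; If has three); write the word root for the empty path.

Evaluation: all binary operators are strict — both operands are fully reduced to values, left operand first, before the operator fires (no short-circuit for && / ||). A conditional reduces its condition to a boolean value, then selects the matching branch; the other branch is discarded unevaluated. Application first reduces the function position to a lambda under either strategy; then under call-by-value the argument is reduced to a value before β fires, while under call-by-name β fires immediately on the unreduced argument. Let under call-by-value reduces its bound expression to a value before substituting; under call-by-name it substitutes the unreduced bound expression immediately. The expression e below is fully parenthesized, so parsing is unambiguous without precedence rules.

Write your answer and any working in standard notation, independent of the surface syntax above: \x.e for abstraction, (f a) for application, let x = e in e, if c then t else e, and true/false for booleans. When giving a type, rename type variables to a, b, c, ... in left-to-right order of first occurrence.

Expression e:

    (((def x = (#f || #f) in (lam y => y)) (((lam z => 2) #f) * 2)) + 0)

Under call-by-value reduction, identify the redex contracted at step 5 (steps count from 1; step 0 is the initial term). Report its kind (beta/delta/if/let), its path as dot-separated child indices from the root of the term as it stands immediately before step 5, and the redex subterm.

Answer: beta at 0 : ((\y.y) 4)

Trace:
step 0: (((let x = (false || false) in (\y.y)) (((\z.2) false) * 2)) + 0)
step 1: [delta@0.0.0] (((let x = false in (\y.y)) (((\z.2) false) * 2)) + 0)
step 2: [let@0.0] (((\y.y) (((\z.2) false) * 2)) + 0)
step 3: [beta@0.1.0] (((\y.y) (2 * 2)) + 0)
step 4: [delta@0.1] (((\y.y) 4) + 0)
step 5: [beta@0] (4 + 0)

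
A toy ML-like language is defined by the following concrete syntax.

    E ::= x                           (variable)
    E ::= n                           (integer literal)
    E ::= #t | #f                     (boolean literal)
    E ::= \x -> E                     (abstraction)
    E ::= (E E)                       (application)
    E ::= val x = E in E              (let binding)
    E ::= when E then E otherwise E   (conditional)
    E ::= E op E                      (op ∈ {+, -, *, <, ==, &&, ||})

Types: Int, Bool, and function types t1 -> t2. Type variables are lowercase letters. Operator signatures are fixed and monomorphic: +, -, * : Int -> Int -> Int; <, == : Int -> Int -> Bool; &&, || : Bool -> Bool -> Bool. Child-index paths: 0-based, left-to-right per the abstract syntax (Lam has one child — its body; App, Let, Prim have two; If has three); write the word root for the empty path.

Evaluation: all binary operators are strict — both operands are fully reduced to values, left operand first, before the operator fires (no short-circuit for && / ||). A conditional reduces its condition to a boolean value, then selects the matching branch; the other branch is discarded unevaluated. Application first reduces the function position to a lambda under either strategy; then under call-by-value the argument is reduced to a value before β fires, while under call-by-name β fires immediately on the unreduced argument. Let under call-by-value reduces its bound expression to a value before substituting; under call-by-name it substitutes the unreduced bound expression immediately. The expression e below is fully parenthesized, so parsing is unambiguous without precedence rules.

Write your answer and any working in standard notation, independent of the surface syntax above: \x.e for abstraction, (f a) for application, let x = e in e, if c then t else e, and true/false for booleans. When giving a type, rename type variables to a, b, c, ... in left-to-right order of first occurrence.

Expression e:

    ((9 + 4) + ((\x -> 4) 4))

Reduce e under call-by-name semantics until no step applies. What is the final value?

Answer: 17

Working:
step 0: ((9 + 4) + ((\x.4) 4))
step 1: [delta@0] (13 + ((\x.4) 4))
step 2: [beta@1] (13 + 4)
step 3: [delta@root] 17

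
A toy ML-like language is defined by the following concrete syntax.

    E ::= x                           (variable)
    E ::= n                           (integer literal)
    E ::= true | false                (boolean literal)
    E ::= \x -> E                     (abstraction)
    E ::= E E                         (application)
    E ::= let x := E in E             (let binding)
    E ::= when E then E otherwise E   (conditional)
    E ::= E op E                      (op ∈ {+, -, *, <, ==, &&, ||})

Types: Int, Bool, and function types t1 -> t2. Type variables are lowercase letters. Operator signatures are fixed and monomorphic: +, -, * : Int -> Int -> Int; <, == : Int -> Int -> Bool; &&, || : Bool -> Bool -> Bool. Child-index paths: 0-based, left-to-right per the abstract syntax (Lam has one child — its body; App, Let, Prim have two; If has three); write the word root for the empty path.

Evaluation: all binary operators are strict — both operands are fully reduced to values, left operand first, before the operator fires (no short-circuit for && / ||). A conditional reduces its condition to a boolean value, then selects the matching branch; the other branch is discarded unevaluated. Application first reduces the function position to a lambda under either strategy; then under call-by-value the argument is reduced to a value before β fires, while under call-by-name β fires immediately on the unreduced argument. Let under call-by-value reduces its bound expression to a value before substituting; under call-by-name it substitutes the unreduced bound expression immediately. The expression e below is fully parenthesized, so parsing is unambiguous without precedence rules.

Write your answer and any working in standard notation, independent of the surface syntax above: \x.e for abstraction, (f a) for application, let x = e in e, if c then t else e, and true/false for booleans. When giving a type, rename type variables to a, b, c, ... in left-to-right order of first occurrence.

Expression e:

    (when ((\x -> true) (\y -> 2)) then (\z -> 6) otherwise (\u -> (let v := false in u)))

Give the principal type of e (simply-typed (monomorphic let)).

Working:
\x._ : a -> Bool
\y._ : b -> Int
  unify a -> Bool ~ (b -> Int) -> c
  unify a ~ b -> Int
  unify Bool ~ c
_ _ : Bool
  unify Bool ~ Bool
\z._ : d -> Int
let v : Bool
u : e
\u._ : e -> e
  unify d -> Int ~ e -> e
  unify d ~ e
  unify Int ~ e

Answer: Int -> Int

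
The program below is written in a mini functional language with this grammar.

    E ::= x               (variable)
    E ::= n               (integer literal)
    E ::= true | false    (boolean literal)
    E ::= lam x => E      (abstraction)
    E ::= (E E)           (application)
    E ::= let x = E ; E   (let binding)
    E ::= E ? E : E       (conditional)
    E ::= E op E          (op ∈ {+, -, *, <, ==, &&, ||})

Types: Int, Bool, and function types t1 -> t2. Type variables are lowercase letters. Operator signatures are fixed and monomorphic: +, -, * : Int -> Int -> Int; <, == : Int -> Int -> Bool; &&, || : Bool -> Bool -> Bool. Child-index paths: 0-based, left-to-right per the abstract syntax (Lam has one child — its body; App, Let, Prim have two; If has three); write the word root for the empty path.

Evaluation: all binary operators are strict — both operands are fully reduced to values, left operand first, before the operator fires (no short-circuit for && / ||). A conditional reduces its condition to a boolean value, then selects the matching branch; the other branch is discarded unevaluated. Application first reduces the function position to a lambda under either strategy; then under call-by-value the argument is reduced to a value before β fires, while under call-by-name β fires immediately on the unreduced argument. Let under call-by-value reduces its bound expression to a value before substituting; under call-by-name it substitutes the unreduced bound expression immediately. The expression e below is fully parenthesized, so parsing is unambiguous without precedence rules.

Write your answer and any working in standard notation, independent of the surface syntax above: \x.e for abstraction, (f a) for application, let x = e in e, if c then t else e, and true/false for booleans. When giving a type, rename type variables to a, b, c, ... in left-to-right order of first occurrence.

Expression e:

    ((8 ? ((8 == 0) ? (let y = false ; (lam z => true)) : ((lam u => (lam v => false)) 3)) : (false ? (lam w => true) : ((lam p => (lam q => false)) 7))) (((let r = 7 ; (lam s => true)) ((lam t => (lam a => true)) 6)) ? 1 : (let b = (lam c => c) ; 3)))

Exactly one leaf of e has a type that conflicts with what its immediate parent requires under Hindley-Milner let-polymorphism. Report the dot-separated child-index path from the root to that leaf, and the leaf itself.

Answer: 0.0 : 8

Working:
  unify Int ~ Bool
  FAIL: mismatch Int ~ Bool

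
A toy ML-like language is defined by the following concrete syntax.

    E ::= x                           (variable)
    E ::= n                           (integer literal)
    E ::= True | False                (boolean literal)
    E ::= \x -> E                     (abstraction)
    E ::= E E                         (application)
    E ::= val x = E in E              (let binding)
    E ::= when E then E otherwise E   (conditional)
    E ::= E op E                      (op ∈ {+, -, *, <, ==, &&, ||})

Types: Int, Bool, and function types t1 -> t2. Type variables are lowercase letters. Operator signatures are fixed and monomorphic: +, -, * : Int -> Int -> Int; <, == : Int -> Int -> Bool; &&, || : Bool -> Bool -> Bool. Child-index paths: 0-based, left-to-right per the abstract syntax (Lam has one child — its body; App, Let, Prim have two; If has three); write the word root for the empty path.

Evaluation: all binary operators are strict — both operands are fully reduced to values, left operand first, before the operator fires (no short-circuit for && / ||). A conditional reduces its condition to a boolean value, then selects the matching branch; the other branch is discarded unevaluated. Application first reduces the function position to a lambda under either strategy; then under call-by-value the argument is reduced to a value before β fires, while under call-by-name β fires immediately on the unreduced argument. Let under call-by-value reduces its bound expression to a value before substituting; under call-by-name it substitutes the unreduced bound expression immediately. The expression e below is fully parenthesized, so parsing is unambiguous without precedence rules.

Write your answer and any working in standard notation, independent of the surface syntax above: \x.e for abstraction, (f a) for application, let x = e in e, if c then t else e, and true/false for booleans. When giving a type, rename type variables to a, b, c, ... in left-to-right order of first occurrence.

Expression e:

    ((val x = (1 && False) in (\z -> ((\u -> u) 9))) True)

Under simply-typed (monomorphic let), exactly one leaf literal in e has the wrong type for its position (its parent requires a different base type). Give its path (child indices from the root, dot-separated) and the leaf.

Working:
  unify Int ~ Bool
  FAIL: mismatch Int ~ Bool

Answer: 0.0.0 : 1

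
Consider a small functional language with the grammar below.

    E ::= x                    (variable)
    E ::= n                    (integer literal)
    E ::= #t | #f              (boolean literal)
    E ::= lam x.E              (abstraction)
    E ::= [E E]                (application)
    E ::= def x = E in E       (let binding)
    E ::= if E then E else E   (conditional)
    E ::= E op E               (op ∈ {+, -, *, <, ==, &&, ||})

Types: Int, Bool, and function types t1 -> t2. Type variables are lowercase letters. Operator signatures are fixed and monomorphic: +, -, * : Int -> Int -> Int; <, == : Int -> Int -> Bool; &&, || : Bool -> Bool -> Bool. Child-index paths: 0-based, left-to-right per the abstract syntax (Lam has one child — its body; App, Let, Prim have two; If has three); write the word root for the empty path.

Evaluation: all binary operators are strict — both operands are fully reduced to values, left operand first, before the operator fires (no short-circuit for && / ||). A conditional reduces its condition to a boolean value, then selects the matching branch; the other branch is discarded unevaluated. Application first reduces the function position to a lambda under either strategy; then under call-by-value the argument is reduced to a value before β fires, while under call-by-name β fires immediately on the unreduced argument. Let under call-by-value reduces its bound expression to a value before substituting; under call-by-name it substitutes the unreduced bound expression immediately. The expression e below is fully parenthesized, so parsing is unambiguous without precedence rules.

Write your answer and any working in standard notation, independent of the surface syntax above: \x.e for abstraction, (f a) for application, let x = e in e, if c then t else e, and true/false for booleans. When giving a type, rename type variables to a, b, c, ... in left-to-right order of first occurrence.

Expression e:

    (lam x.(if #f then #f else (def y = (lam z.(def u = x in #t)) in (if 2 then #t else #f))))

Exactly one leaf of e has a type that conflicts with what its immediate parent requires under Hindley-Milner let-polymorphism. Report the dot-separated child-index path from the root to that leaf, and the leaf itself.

Answer: 0.2.1.0 : 2

Working:
  unify Bool ~ Bool
x : a
let u : a
\z._ : b -> Bool
let y : forall. b -> Bool
  unify Int ~ Bool
  FAIL: mismatch Int ~ Bool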